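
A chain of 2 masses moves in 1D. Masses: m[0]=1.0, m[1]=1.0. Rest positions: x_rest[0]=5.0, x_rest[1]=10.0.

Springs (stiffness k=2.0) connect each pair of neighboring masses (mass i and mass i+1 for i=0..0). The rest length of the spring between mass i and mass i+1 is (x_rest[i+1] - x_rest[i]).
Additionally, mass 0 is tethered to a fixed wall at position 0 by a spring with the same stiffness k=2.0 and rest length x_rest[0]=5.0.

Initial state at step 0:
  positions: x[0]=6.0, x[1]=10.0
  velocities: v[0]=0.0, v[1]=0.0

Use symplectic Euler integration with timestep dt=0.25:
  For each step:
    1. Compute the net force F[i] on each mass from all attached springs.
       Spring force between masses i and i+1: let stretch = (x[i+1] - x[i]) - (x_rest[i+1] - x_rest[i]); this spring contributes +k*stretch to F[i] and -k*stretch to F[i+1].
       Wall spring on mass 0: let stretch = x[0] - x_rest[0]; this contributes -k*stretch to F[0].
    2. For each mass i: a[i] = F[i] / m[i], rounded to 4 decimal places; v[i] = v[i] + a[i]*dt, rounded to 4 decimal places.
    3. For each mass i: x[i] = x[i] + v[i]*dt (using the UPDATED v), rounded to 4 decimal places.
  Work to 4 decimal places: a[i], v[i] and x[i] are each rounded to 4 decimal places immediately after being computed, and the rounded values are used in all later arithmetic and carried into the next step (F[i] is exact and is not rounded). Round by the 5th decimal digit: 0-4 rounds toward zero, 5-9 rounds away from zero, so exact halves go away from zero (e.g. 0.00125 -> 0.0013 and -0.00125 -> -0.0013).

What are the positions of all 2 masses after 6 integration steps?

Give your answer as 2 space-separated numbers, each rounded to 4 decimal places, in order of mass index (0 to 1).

Step 0: x=[6.0000 10.0000] v=[0.0000 0.0000]
Step 1: x=[5.7500 10.1250] v=[-1.0000 0.5000]
Step 2: x=[5.3281 10.3281] v=[-1.6875 0.8125]
Step 3: x=[4.8652 10.5312] v=[-1.8516 0.8125]
Step 4: x=[4.5024 10.6511] v=[-1.4512 0.4795]
Step 5: x=[4.3454 10.6274] v=[-0.6281 -0.0949]
Step 6: x=[4.4305 10.4434] v=[0.3402 -0.7359]

Answer: 4.4305 10.4434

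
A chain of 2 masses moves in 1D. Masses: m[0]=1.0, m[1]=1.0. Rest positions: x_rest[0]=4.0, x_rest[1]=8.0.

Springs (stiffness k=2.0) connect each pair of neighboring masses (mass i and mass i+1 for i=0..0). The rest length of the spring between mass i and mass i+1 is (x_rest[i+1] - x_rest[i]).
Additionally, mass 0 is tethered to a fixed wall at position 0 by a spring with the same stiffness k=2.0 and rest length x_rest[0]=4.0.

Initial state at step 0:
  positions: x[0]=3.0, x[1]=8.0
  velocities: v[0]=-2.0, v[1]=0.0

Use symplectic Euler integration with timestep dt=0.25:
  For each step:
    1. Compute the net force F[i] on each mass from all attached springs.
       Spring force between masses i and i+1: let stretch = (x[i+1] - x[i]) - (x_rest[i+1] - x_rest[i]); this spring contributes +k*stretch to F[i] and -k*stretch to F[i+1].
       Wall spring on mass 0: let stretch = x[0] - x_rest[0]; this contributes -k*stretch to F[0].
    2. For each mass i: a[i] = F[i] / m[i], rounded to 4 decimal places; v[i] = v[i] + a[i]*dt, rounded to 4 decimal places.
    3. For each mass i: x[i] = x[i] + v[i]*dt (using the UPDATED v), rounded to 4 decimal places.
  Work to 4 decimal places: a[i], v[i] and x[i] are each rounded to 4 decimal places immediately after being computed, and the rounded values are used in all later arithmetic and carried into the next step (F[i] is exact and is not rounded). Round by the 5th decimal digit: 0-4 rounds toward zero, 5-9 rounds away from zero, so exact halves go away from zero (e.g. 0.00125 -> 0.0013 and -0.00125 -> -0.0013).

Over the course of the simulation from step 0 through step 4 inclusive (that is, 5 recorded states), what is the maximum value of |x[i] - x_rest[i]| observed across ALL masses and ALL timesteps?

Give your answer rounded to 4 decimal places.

Answer: 1.2500

Derivation:
Step 0: x=[3.0000 8.0000] v=[-2.0000 0.0000]
Step 1: x=[2.7500 7.8750] v=[-1.0000 -0.5000]
Step 2: x=[2.7969 7.6094] v=[0.1875 -1.0625]
Step 3: x=[3.0957 7.2422] v=[1.1953 -1.4688]
Step 4: x=[3.5259 6.8567] v=[1.7207 -1.5421]
Max displacement = 1.2500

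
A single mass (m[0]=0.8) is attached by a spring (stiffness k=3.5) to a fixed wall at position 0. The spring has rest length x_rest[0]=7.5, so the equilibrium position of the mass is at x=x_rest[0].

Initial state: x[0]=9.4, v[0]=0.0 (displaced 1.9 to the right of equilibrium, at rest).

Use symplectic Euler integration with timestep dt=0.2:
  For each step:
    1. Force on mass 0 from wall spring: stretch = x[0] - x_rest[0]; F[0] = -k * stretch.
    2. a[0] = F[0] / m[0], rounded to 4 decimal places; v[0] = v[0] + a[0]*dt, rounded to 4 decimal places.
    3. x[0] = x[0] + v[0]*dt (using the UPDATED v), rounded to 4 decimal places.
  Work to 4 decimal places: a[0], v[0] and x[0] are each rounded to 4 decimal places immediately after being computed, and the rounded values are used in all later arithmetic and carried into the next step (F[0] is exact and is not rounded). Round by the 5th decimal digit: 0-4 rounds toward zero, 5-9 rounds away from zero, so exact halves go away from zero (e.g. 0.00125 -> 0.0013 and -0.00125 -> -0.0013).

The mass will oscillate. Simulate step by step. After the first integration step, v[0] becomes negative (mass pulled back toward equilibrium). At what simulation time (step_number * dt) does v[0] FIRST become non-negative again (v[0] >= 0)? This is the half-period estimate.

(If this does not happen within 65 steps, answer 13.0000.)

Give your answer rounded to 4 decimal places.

Step 0: x=[9.4000] v=[0.0000]
Step 1: x=[9.0675] v=[-1.6625]
Step 2: x=[8.4607] v=[-3.0341]
Step 3: x=[7.6858] v=[-3.8747]
Step 4: x=[6.8783] v=[-4.0373]
Step 5: x=[6.1796] v=[-3.4933]
Step 6: x=[5.7120] v=[-2.3379]
Step 7: x=[5.5573] v=[-0.7734]
Step 8: x=[5.7426] v=[0.9265]
First v>=0 after going negative at step 8, time=1.6000

Answer: 1.6000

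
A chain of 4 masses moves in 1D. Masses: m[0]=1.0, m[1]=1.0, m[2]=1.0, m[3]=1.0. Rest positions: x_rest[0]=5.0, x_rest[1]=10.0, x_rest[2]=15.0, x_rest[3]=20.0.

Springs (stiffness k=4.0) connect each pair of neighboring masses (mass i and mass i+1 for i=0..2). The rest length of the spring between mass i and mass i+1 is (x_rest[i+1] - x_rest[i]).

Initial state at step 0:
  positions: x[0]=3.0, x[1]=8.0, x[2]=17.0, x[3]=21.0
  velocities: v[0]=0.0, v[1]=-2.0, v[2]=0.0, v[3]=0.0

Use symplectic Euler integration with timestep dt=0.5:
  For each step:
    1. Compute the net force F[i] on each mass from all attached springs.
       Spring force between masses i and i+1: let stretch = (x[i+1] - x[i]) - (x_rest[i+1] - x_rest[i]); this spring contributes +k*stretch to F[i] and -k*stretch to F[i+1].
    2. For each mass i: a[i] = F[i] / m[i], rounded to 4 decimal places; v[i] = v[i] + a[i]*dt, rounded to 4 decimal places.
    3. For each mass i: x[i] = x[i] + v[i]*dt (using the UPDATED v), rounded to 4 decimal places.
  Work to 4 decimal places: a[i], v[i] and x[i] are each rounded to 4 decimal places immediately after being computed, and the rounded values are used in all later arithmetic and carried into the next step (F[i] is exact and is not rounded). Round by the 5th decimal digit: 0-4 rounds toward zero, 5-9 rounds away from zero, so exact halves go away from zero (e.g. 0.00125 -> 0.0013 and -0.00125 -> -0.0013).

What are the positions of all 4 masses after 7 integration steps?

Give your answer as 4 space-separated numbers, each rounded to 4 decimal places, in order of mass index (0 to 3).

Answer: 1.0000 7.0000 15.0000 19.0000

Derivation:
Step 0: x=[3.0000 8.0000 17.0000 21.0000] v=[0.0000 -2.0000 0.0000 0.0000]
Step 1: x=[3.0000 11.0000 12.0000 22.0000] v=[0.0000 6.0000 -10.0000 2.0000]
Step 2: x=[6.0000 7.0000 16.0000 18.0000] v=[6.0000 -8.0000 8.0000 -8.0000]
Step 3: x=[5.0000 11.0000 13.0000 17.0000] v=[-2.0000 8.0000 -6.0000 -2.0000]
Step 4: x=[5.0000 11.0000 12.0000 17.0000] v=[0.0000 0.0000 -2.0000 0.0000]
Step 5: x=[6.0000 6.0000 15.0000 17.0000] v=[2.0000 -10.0000 6.0000 0.0000]
Step 6: x=[2.0000 10.0000 11.0000 20.0000] v=[-8.0000 8.0000 -8.0000 6.0000]
Step 7: x=[1.0000 7.0000 15.0000 19.0000] v=[-2.0000 -6.0000 8.0000 -2.0000]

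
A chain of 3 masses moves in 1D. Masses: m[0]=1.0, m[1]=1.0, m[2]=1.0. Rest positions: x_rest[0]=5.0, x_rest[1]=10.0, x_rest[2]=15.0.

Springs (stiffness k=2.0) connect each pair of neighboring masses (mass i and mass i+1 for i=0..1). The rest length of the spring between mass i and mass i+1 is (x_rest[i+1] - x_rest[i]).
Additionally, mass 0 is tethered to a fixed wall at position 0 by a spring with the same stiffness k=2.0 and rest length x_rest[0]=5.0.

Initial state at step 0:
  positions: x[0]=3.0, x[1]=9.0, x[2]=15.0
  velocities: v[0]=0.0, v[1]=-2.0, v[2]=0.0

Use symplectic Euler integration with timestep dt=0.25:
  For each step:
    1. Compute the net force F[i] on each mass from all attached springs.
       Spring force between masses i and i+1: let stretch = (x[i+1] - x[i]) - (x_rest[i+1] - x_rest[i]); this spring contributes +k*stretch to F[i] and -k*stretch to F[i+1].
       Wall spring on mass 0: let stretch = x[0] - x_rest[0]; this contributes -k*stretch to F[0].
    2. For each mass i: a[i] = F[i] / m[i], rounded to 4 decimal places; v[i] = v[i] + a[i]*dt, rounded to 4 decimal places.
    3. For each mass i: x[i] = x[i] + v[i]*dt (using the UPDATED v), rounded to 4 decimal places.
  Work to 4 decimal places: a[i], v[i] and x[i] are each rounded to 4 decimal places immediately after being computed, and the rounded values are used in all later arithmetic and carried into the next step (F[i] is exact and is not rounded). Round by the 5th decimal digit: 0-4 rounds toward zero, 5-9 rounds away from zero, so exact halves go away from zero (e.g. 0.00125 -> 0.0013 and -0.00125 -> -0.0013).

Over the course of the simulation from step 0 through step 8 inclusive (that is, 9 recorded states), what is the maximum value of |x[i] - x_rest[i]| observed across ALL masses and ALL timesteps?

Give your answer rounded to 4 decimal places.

Step 0: x=[3.0000 9.0000 15.0000] v=[0.0000 -2.0000 0.0000]
Step 1: x=[3.3750 8.5000 14.8750] v=[1.5000 -2.0000 -0.5000]
Step 2: x=[3.9688 8.1563 14.5781] v=[2.3750 -1.3750 -1.1875]
Step 3: x=[4.5899 8.0918 14.1035] v=[2.4844 -0.2579 -1.8984]
Step 4: x=[5.0750 8.3411 13.5024] v=[1.9404 0.9970 -2.4043]
Step 5: x=[5.3340 8.8273 12.8812] v=[1.0360 1.9446 -2.4850]
Step 6: x=[5.3629 9.3835 12.3782] v=[0.1157 2.2249 -2.0120]
Step 7: x=[5.2240 9.8115 12.1259] v=[-0.5555 1.7120 -1.0094]
Step 8: x=[5.0056 9.9554 12.2093] v=[-0.8738 0.5755 0.3334]
Max displacement = 2.8741

Answer: 2.8741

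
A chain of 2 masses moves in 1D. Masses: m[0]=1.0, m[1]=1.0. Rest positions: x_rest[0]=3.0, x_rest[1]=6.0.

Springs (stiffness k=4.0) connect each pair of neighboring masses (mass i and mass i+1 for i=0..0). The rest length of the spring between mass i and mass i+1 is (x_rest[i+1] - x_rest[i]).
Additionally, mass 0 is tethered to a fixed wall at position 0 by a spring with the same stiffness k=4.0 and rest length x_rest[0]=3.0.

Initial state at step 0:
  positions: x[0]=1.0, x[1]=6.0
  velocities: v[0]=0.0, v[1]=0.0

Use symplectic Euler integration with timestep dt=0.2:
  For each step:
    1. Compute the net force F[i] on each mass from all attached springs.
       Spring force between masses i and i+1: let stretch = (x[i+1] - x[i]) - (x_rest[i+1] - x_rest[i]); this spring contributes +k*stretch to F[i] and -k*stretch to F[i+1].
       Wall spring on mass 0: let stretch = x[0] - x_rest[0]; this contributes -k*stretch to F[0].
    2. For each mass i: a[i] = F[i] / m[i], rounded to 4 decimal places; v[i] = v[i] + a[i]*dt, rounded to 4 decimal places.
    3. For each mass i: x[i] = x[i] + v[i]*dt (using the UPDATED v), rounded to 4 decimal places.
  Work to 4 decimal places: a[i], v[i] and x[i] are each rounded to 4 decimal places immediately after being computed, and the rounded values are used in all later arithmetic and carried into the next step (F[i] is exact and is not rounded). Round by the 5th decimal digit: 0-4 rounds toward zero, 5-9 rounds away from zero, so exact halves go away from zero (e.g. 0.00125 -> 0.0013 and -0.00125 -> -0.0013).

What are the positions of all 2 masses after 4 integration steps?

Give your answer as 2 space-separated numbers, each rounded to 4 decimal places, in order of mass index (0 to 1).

Answer: 4.2609 4.6728

Derivation:
Step 0: x=[1.0000 6.0000] v=[0.0000 0.0000]
Step 1: x=[1.6400 5.6800] v=[3.2000 -1.6000]
Step 2: x=[2.6640 5.1936] v=[5.1200 -2.4320]
Step 3: x=[3.6665 4.7825] v=[5.0125 -2.0557]
Step 4: x=[4.2609 4.6728] v=[2.9721 -0.5485]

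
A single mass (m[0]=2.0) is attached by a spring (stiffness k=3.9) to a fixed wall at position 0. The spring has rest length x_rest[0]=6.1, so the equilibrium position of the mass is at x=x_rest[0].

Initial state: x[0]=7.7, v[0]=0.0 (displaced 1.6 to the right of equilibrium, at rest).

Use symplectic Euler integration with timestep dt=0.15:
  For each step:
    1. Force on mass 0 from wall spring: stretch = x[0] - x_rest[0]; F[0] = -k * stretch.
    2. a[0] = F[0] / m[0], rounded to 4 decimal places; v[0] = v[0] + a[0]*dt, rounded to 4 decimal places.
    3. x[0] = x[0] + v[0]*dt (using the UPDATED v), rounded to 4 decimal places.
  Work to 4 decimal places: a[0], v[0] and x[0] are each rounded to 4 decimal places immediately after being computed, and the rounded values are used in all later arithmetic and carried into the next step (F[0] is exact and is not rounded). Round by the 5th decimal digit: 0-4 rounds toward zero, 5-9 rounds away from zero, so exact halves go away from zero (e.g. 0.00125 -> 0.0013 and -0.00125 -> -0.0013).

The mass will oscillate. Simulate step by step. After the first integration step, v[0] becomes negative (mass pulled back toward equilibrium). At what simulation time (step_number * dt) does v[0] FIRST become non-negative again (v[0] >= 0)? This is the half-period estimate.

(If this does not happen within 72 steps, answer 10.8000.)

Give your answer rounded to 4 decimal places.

Step 0: x=[7.7000] v=[0.0000]
Step 1: x=[7.6298] v=[-0.4680]
Step 2: x=[7.4925] v=[-0.9155]
Step 3: x=[7.2941] v=[-1.3228]
Step 4: x=[7.0433] v=[-1.6721]
Step 5: x=[6.7511] v=[-1.9480]
Step 6: x=[6.4303] v=[-2.1384]
Step 7: x=[6.0951] v=[-2.2350]
Step 8: x=[5.7601] v=[-2.2336]
Step 9: x=[5.4400] v=[-2.1342]
Step 10: x=[5.1488] v=[-1.9412]
Step 11: x=[4.8994] v=[-1.6630]
Step 12: x=[4.7026] v=[-1.3118]
Step 13: x=[4.5671] v=[-0.9031]
Step 14: x=[4.4989] v=[-0.4547]
Step 15: x=[4.5009] v=[0.0136]
First v>=0 after going negative at step 15, time=2.2500

Answer: 2.2500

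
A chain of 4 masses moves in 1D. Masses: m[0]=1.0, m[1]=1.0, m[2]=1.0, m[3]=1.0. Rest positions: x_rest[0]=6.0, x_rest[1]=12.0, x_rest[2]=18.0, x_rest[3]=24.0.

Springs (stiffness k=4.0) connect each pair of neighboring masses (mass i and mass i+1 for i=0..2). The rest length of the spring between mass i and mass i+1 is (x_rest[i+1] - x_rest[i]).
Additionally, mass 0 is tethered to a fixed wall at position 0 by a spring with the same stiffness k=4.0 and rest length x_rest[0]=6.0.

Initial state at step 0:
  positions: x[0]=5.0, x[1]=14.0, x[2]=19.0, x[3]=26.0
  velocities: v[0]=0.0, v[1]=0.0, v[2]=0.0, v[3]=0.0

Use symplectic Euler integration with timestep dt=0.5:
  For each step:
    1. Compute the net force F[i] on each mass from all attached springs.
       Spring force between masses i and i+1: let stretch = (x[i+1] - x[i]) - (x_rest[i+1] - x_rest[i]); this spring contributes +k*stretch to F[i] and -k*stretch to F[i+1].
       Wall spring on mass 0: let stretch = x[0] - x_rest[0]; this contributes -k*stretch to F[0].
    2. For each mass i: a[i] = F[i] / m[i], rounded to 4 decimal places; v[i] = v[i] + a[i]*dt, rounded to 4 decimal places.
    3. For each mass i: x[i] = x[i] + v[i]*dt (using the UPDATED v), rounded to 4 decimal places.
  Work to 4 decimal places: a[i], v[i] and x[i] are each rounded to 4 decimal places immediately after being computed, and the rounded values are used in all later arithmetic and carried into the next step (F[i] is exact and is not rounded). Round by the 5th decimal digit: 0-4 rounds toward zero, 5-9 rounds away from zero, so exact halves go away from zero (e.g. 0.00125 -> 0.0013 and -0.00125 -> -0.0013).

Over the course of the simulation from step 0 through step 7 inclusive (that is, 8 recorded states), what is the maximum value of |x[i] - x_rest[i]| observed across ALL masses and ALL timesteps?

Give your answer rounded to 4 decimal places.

Answer: 4.0000

Derivation:
Step 0: x=[5.0000 14.0000 19.0000 26.0000] v=[0.0000 0.0000 0.0000 0.0000]
Step 1: x=[9.0000 10.0000 21.0000 25.0000] v=[8.0000 -8.0000 4.0000 -2.0000]
Step 2: x=[5.0000 16.0000 16.0000 26.0000] v=[-8.0000 12.0000 -10.0000 2.0000]
Step 3: x=[7.0000 11.0000 21.0000 23.0000] v=[4.0000 -10.0000 10.0000 -6.0000]
Step 4: x=[6.0000 12.0000 18.0000 24.0000] v=[-2.0000 2.0000 -6.0000 2.0000]
Step 5: x=[5.0000 13.0000 15.0000 25.0000] v=[-2.0000 2.0000 -6.0000 2.0000]
Step 6: x=[7.0000 8.0000 20.0000 22.0000] v=[4.0000 -10.0000 10.0000 -6.0000]
Step 7: x=[3.0000 14.0000 15.0000 23.0000] v=[-8.0000 12.0000 -10.0000 2.0000]
Max displacement = 4.0000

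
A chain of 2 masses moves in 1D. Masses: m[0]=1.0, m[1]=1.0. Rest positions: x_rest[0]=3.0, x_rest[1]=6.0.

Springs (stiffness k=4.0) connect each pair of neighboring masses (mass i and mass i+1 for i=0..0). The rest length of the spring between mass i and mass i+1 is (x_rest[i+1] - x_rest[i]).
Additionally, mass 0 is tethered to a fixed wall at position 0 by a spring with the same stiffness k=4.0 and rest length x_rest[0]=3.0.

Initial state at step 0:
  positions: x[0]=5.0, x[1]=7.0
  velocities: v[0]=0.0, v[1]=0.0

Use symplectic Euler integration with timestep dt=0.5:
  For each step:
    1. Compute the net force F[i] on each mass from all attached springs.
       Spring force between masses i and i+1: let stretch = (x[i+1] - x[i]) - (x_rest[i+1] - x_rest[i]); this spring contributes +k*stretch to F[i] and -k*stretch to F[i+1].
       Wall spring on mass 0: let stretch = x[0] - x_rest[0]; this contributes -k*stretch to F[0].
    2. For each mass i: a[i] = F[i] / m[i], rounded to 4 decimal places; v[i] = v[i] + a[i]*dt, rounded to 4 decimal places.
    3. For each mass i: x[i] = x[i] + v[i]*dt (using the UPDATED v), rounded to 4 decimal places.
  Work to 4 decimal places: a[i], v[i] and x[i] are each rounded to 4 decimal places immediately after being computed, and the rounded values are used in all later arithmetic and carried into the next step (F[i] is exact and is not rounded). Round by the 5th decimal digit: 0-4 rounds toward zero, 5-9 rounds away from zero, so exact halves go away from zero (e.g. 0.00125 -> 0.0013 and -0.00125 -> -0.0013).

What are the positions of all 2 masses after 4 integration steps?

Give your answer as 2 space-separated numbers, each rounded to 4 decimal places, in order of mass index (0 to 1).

Step 0: x=[5.0000 7.0000] v=[0.0000 0.0000]
Step 1: x=[2.0000 8.0000] v=[-6.0000 2.0000]
Step 2: x=[3.0000 6.0000] v=[2.0000 -4.0000]
Step 3: x=[4.0000 4.0000] v=[2.0000 -4.0000]
Step 4: x=[1.0000 5.0000] v=[-6.0000 2.0000]

Answer: 1.0000 5.0000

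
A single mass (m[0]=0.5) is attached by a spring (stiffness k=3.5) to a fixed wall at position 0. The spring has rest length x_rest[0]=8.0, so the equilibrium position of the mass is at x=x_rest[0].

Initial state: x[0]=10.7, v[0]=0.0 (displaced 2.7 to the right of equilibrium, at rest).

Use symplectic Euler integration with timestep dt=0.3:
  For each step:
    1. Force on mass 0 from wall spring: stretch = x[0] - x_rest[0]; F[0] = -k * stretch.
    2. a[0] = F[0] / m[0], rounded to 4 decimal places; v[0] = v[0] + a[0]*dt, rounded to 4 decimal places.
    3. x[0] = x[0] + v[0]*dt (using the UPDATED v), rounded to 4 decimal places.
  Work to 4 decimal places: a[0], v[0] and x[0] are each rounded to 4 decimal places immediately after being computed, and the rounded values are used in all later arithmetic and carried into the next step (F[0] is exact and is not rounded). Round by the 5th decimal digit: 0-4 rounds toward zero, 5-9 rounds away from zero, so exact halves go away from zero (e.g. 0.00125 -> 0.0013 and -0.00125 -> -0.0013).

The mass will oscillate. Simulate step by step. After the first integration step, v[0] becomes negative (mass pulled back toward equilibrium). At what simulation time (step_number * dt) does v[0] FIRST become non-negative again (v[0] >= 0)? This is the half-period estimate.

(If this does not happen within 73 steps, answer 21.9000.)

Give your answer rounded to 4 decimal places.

Answer: 1.2000

Derivation:
Step 0: x=[10.7000] v=[0.0000]
Step 1: x=[8.9990] v=[-5.6700]
Step 2: x=[6.6686] v=[-7.7679]
Step 3: x=[5.1770] v=[-4.9720]
Step 4: x=[5.4639] v=[0.9563]
First v>=0 after going negative at step 4, time=1.2000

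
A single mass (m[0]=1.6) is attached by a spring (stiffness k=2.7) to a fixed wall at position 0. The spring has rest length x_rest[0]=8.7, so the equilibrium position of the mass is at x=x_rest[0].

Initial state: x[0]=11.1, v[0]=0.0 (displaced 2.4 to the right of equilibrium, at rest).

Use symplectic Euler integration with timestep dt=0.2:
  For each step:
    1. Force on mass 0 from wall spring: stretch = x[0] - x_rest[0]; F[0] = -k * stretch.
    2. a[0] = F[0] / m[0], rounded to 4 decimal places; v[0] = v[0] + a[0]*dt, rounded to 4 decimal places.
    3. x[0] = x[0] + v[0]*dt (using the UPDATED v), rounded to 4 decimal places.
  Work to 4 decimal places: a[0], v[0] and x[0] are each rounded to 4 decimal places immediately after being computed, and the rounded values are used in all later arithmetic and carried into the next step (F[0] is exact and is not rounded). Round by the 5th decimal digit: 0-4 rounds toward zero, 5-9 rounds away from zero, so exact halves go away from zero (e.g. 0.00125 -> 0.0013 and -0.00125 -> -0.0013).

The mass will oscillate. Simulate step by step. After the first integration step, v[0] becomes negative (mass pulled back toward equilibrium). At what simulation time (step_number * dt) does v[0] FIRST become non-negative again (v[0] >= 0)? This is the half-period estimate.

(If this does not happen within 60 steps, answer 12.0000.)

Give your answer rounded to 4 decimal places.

Step 0: x=[11.1000] v=[0.0000]
Step 1: x=[10.9380] v=[-0.8100]
Step 2: x=[10.6249] v=[-1.5653]
Step 3: x=[10.1819] v=[-2.2150]
Step 4: x=[9.6389] v=[-2.7151]
Step 5: x=[9.0325] v=[-3.0320]
Step 6: x=[8.4037] v=[-3.1442]
Step 7: x=[7.7949] v=[-3.0442]
Step 8: x=[7.2472] v=[-2.7387]
Step 9: x=[6.7975] v=[-2.2484]
Step 10: x=[6.4762] v=[-1.6063]
Step 11: x=[6.3050] v=[-0.8558]
Step 12: x=[6.2955] v=[-0.0475]
Step 13: x=[6.4483] v=[0.7640]
First v>=0 after going negative at step 13, time=2.6000

Answer: 2.6000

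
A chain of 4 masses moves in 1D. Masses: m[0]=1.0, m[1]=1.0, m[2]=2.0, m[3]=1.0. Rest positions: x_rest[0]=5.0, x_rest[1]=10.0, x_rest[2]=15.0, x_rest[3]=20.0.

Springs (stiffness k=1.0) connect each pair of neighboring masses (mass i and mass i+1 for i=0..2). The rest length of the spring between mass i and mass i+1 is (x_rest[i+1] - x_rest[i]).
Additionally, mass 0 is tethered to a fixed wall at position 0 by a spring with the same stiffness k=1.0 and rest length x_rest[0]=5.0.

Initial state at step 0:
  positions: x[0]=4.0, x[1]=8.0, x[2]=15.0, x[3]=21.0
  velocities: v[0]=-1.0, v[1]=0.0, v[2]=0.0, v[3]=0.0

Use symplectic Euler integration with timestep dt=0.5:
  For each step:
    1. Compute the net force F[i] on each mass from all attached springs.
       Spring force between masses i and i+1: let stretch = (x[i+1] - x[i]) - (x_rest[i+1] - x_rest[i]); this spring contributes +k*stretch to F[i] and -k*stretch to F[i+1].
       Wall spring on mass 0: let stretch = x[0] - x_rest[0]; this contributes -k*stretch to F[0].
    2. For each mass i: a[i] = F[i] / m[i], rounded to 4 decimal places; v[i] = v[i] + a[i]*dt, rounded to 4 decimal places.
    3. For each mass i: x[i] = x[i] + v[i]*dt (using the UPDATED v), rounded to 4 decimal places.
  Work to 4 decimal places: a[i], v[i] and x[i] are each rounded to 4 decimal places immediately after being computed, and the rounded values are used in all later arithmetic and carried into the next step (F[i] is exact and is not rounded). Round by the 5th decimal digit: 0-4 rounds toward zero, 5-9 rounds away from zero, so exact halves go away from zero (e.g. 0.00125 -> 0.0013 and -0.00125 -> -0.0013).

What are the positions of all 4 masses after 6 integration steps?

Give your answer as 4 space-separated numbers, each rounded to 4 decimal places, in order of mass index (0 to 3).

Step 0: x=[4.0000 8.0000 15.0000 21.0000] v=[-1.0000 0.0000 0.0000 0.0000]
Step 1: x=[3.5000 8.7500 14.8750 20.7500] v=[-1.0000 1.5000 -0.2500 -0.5000]
Step 2: x=[3.4375 9.7188 14.7188 20.2813] v=[-0.1250 1.9375 -0.3125 -0.9375]
Step 3: x=[4.0860 10.3673 14.6329 19.6719] v=[1.2969 1.2969 -0.1719 -1.2188]
Step 4: x=[5.2833 10.5119 14.6437 19.0528] v=[2.3946 0.2891 0.0215 -1.2383]
Step 5: x=[6.4670 10.3823 14.6892 18.5814] v=[2.3673 -0.2593 0.0909 -0.9429]
Step 6: x=[7.0128 10.3506 14.6828 18.3869] v=[1.0915 -0.0635 -0.0128 -0.3890]

Answer: 7.0128 10.3506 14.6828 18.3869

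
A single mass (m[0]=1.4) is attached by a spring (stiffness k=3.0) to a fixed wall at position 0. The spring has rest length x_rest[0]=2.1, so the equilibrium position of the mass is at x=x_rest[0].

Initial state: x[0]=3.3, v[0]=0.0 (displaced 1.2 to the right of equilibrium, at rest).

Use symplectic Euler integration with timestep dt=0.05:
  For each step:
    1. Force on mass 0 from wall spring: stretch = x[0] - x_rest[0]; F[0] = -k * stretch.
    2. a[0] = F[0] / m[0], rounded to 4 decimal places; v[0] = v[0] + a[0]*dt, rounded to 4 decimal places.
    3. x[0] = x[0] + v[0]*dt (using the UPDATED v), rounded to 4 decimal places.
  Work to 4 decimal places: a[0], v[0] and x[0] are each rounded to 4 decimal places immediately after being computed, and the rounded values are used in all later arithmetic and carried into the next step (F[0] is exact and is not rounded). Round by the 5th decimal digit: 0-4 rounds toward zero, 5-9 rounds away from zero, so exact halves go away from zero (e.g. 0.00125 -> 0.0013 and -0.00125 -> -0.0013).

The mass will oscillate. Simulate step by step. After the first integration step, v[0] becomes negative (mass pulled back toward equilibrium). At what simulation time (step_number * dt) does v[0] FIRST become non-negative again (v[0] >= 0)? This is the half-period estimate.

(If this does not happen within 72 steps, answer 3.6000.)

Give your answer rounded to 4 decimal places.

Step 0: x=[3.3000] v=[0.0000]
Step 1: x=[3.2936] v=[-0.1286]
Step 2: x=[3.2808] v=[-0.2565]
Step 3: x=[3.2617] v=[-0.3830]
Step 4: x=[3.2363] v=[-0.5075]
Step 5: x=[3.2048] v=[-0.6292]
Step 6: x=[3.1674] v=[-0.7476]
Step 7: x=[3.1243] v=[-0.8620]
Step 8: x=[3.0757] v=[-0.9717]
Step 9: x=[3.0219] v=[-1.0762]
Step 10: x=[2.9632] v=[-1.1750]
Step 11: x=[2.8998] v=[-1.2675]
Step 12: x=[2.8321] v=[-1.3532]
Step 13: x=[2.7605] v=[-1.4316]
Step 14: x=[2.6854] v=[-1.5024]
Step 15: x=[2.6071] v=[-1.5651]
Step 16: x=[2.5261] v=[-1.6194]
Step 17: x=[2.4428] v=[-1.6651]
Step 18: x=[2.3577] v=[-1.7018]
Step 19: x=[2.2712] v=[-1.7294]
Step 20: x=[2.1838] v=[-1.7477]
Step 21: x=[2.0960] v=[-1.7567]
Step 22: x=[2.0082] v=[-1.7563]
Step 23: x=[1.9209] v=[-1.7465]
Step 24: x=[1.8345] v=[-1.7273]
Step 25: x=[1.7496] v=[-1.6989]
Step 26: x=[1.6665] v=[-1.6614]
Step 27: x=[1.5858] v=[-1.6150]
Step 28: x=[1.5078] v=[-1.5599]
Step 29: x=[1.4330] v=[-1.4965]
Step 30: x=[1.3618] v=[-1.4250]
Step 31: x=[1.2945] v=[-1.3459]
Step 32: x=[1.2315] v=[-1.2596]
Step 33: x=[1.1732] v=[-1.1665]
Step 34: x=[1.1198] v=[-1.0672]
Step 35: x=[1.0717] v=[-0.9622]
Step 36: x=[1.0291] v=[-0.8520]
Step 37: x=[0.9922] v=[-0.7373]
Step 38: x=[0.9613] v=[-0.6186]
Step 39: x=[0.9365] v=[-0.4966]
Step 40: x=[0.9179] v=[-0.3719]
Step 41: x=[0.9056] v=[-0.2452]
Step 42: x=[0.8997] v=[-0.1172]
Step 43: x=[0.9003] v=[0.0114]
First v>=0 after going negative at step 43, time=2.1500

Answer: 2.1500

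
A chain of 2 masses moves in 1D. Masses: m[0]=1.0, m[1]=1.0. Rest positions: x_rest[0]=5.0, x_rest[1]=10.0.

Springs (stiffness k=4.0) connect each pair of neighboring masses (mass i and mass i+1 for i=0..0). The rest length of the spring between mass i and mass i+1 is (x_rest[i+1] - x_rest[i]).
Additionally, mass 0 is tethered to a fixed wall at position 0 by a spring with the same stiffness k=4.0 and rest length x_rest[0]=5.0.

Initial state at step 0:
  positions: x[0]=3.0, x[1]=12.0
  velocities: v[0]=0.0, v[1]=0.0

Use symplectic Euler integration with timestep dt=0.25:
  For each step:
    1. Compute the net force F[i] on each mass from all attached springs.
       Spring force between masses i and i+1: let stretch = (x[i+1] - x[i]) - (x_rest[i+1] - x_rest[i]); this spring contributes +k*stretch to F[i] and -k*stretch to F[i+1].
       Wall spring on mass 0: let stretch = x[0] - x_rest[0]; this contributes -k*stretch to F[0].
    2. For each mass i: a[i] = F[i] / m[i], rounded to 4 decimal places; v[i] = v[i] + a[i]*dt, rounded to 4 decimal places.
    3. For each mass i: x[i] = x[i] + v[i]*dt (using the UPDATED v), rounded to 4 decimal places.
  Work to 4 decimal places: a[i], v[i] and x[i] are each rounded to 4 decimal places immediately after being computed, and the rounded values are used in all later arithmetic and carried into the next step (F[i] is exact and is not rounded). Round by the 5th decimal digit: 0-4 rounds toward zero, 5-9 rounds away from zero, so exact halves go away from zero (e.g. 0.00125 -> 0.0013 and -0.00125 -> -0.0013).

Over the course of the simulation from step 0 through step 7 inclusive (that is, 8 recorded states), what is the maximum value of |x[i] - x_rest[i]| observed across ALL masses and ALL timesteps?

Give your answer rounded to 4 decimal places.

Step 0: x=[3.0000 12.0000] v=[0.0000 0.0000]
Step 1: x=[4.5000 11.0000] v=[6.0000 -4.0000]
Step 2: x=[6.5000 9.6250] v=[8.0000 -5.5000]
Step 3: x=[7.6563 8.7188] v=[4.6250 -3.6250]
Step 4: x=[7.1641 8.7969] v=[-1.9688 0.3125]
Step 5: x=[5.2891 9.7168] v=[-7.5001 3.6797]
Step 6: x=[3.1987 10.7798] v=[-8.3615 4.2520]
Step 7: x=[2.2039 11.1975] v=[-3.9791 1.6709]
Max displacement = 2.7961

Answer: 2.7961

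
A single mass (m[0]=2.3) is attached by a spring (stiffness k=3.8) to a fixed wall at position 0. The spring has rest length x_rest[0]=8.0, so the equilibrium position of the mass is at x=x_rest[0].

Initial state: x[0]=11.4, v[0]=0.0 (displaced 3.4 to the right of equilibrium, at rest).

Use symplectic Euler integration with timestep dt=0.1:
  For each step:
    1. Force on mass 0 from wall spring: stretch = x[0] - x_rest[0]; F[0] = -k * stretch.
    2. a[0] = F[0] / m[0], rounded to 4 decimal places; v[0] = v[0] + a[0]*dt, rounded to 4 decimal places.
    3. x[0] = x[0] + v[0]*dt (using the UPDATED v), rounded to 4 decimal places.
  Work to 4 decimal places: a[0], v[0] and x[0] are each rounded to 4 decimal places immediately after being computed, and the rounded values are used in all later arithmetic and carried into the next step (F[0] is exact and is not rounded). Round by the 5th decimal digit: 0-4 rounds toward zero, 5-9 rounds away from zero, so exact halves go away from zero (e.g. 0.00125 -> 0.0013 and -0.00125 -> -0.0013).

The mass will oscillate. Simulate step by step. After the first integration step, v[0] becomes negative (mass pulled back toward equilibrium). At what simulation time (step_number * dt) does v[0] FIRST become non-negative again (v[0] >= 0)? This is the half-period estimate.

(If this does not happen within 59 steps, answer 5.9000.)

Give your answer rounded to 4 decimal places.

Step 0: x=[11.4000] v=[0.0000]
Step 1: x=[11.3438] v=[-0.5617]
Step 2: x=[11.2324] v=[-1.1142]
Step 3: x=[11.0676] v=[-1.6483]
Step 4: x=[10.8521] v=[-2.1551]
Step 5: x=[10.5895] v=[-2.6263]
Step 6: x=[10.2841] v=[-3.0541]
Step 7: x=[9.9410] v=[-3.4315]
Step 8: x=[9.5658] v=[-3.7522]
Step 9: x=[9.1647] v=[-4.0109]
Step 10: x=[8.7444] v=[-4.2033]
Step 11: x=[8.3118] v=[-4.3263]
Step 12: x=[7.8740] v=[-4.3778]
Step 13: x=[7.4383] v=[-4.3570]
Step 14: x=[7.0119] v=[-4.2642]
Step 15: x=[6.6018] v=[-4.1010]
Step 16: x=[6.2148] v=[-3.8700]
Step 17: x=[5.8573] v=[-3.5751]
Step 18: x=[5.5352] v=[-3.2211]
Step 19: x=[5.2538] v=[-2.8139]
Step 20: x=[5.0178] v=[-2.3602]
Step 21: x=[4.8311] v=[-1.8675]
Step 22: x=[4.6967] v=[-1.3439]
Step 23: x=[4.6169] v=[-0.7981]
Step 24: x=[4.5930] v=[-0.2392]
Step 25: x=[4.6254] v=[0.3237]
First v>=0 after going negative at step 25, time=2.5000

Answer: 2.5000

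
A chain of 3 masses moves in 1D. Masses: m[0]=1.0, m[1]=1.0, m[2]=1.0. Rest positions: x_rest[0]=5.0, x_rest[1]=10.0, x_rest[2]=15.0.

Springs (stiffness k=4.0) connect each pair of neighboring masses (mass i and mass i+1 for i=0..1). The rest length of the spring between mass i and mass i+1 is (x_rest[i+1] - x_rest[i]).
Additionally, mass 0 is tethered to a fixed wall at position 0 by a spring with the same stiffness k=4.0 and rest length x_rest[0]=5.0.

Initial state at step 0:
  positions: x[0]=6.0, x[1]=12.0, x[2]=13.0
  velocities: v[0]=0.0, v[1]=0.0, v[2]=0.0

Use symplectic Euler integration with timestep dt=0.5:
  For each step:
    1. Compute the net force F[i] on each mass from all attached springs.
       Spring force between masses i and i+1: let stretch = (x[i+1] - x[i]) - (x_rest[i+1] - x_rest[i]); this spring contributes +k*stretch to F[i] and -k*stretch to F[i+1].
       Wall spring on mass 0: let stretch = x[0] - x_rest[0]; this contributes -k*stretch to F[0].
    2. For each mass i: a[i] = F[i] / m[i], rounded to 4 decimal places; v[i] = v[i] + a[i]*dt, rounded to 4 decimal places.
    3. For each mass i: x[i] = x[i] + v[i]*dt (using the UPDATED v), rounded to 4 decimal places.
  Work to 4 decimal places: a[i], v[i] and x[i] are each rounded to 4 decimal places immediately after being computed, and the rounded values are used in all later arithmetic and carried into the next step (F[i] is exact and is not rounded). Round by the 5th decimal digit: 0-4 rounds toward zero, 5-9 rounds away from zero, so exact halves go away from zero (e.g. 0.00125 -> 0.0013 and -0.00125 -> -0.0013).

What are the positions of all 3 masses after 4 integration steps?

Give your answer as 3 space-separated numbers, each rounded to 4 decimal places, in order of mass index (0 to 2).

Step 0: x=[6.0000 12.0000 13.0000] v=[0.0000 0.0000 0.0000]
Step 1: x=[6.0000 7.0000 17.0000] v=[0.0000 -10.0000 8.0000]
Step 2: x=[1.0000 11.0000 16.0000] v=[-10.0000 8.0000 -2.0000]
Step 3: x=[5.0000 10.0000 15.0000] v=[8.0000 -2.0000 -2.0000]
Step 4: x=[9.0000 9.0000 14.0000] v=[8.0000 -2.0000 -2.0000]

Answer: 9.0000 9.0000 14.0000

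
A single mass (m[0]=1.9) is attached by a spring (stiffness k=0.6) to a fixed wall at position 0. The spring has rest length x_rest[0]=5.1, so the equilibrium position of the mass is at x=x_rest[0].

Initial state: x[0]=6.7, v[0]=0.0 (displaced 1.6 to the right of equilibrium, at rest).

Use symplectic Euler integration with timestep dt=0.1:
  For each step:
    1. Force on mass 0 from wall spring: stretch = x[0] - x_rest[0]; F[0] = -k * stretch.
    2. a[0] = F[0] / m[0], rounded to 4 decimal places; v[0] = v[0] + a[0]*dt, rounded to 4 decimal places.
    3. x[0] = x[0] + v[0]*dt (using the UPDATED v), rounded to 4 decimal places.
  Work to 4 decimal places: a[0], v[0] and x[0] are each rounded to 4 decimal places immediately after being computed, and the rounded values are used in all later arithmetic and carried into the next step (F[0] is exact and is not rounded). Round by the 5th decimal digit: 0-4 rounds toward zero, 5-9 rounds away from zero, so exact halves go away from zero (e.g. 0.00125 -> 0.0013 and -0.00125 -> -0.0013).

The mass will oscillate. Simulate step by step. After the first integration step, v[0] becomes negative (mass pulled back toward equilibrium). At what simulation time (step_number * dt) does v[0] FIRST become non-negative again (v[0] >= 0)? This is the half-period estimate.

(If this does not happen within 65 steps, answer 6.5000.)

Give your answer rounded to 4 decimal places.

Step 0: x=[6.7000] v=[0.0000]
Step 1: x=[6.6950] v=[-0.0505]
Step 2: x=[6.6849] v=[-0.1009]
Step 3: x=[6.6698] v=[-0.1510]
Step 4: x=[6.6497] v=[-0.2006]
Step 5: x=[6.6248] v=[-0.2495]
Step 6: x=[6.5950] v=[-0.2977]
Step 7: x=[6.5605] v=[-0.3449]
Step 8: x=[6.5214] v=[-0.3910]
Step 9: x=[6.4778] v=[-0.4359]
Step 10: x=[6.4299] v=[-0.4794]
Step 11: x=[6.3778] v=[-0.5214]
Step 12: x=[6.3216] v=[-0.5618]
Step 13: x=[6.2616] v=[-0.6004]
Step 14: x=[6.1979] v=[-0.6371]
Step 15: x=[6.1307] v=[-0.6718]
Step 16: x=[6.0603] v=[-0.7044]
Step 17: x=[5.9868] v=[-0.7347]
Step 18: x=[5.9105] v=[-0.7627]
Step 19: x=[5.8317] v=[-0.7883]
Step 20: x=[5.7506] v=[-0.8114]
Step 21: x=[5.6674] v=[-0.8320]
Step 22: x=[5.5824] v=[-0.8499]
Step 23: x=[5.4959] v=[-0.8651]
Step 24: x=[5.4081] v=[-0.8776]
Step 25: x=[5.3194] v=[-0.8873]
Step 26: x=[5.2300] v=[-0.8942]
Step 27: x=[5.1402] v=[-0.8983]
Step 28: x=[5.0502] v=[-0.8996]
Step 29: x=[4.9604] v=[-0.8980]
Step 30: x=[4.8710] v=[-0.8936]
Step 31: x=[4.7824] v=[-0.8864]
Step 32: x=[4.6948] v=[-0.8764]
Step 33: x=[4.6084] v=[-0.8636]
Step 34: x=[4.5236] v=[-0.8481]
Step 35: x=[4.4406] v=[-0.8299]
Step 36: x=[4.3597] v=[-0.8091]
Step 37: x=[4.2811] v=[-0.7857]
Step 38: x=[4.2051] v=[-0.7598]
Step 39: x=[4.1320] v=[-0.7315]
Step 40: x=[4.0619] v=[-0.7009]
Step 41: x=[3.9951] v=[-0.6681]
Step 42: x=[3.9318] v=[-0.6332]
Step 43: x=[3.8722] v=[-0.5963]
Step 44: x=[3.8165] v=[-0.5575]
Step 45: x=[3.7648] v=[-0.5170]
Step 46: x=[3.7173] v=[-0.4748]
Step 47: x=[3.6742] v=[-0.4311]
Step 48: x=[3.6356] v=[-0.3861]
Step 49: x=[3.6016] v=[-0.3399]
Step 50: x=[3.5723] v=[-0.2926]
Step 51: x=[3.5479] v=[-0.2444]
Step 52: x=[3.5284] v=[-0.1954]
Step 53: x=[3.5138] v=[-0.1458]
Step 54: x=[3.5042] v=[-0.0957]
Step 55: x=[3.4997] v=[-0.0453]
Step 56: x=[3.5002] v=[0.0052]
First v>=0 after going negative at step 56, time=5.6000

Answer: 5.6000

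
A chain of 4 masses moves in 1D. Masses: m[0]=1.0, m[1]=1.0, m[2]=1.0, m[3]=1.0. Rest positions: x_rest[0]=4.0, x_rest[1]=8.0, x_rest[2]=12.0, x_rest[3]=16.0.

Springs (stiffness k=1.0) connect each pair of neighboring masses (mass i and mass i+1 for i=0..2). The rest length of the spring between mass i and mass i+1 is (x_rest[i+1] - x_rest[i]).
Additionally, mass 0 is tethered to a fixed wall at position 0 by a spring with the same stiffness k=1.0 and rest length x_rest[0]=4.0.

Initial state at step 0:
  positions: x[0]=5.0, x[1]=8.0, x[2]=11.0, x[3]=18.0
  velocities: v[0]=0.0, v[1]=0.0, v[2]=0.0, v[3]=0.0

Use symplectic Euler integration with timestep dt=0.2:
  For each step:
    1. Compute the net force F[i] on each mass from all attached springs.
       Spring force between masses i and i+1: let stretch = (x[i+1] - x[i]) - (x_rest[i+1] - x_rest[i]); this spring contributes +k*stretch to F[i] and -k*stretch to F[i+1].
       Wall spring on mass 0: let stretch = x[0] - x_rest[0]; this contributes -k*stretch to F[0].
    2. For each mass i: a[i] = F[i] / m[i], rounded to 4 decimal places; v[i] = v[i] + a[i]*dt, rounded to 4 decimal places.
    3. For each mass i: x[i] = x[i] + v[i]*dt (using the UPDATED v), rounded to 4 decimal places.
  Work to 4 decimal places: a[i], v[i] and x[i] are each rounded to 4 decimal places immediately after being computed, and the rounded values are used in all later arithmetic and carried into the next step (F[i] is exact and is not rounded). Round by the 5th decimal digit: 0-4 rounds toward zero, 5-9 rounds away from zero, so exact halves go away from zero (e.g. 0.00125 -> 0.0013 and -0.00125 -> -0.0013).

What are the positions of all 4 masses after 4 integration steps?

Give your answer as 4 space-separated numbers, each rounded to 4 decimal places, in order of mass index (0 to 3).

Step 0: x=[5.0000 8.0000 11.0000 18.0000] v=[0.0000 0.0000 0.0000 0.0000]
Step 1: x=[4.9200 8.0000 11.1600 17.8800] v=[-0.4000 0.0000 0.8000 -0.6000]
Step 2: x=[4.7664 8.0032 11.4624 17.6512] v=[-0.7680 0.0160 1.5120 -1.1440]
Step 3: x=[4.5516 8.0153 11.8740 17.3348] v=[-1.0739 0.0605 2.0579 -1.5818]
Step 4: x=[4.2933 8.0432 12.3497 16.9600] v=[-1.2915 0.1395 2.3783 -1.8740]

Answer: 4.2933 8.0432 12.3497 16.9600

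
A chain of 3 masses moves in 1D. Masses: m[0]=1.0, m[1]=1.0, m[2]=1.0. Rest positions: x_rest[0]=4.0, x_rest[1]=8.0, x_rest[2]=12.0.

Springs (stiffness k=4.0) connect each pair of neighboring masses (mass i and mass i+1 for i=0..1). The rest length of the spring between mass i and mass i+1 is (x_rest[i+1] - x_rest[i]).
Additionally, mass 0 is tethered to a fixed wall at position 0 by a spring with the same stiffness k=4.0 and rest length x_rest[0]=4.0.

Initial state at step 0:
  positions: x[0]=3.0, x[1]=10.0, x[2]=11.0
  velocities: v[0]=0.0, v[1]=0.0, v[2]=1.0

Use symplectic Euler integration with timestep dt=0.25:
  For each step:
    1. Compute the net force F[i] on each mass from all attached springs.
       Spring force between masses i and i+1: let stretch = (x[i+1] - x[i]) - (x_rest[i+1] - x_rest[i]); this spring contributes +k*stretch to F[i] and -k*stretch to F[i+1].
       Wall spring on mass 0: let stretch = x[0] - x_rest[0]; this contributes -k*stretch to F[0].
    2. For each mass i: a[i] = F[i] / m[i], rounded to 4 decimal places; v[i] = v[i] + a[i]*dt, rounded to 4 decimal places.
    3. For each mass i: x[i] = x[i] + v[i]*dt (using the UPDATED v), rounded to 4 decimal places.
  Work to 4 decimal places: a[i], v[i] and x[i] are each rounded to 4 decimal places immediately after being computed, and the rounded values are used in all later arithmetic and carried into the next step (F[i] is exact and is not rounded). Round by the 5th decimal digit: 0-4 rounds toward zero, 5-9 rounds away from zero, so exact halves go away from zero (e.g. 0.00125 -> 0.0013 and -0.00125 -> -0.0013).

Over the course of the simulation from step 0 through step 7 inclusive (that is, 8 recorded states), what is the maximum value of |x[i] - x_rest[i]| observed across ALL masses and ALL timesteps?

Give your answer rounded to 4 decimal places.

Step 0: x=[3.0000 10.0000 11.0000] v=[0.0000 0.0000 1.0000]
Step 1: x=[4.0000 8.5000 12.0000] v=[4.0000 -6.0000 4.0000]
Step 2: x=[5.1250 6.7500 13.1250] v=[4.5000 -7.0000 4.5000]
Step 3: x=[5.3750 6.1875 13.6563] v=[1.0000 -2.2500 2.1250]
Step 4: x=[4.4844 7.2891 13.3204] v=[-3.5625 4.4063 -1.3438]
Step 5: x=[3.1739 9.1973 12.4766] v=[-5.2422 7.6329 -3.3751]
Step 6: x=[2.5757 10.4195 11.8130] v=[-2.3927 4.8888 -2.6544]
Step 7: x=[3.2946 10.0291 11.8010] v=[2.8754 -1.5615 -0.0479]
Max displacement = 2.4195

Answer: 2.4195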